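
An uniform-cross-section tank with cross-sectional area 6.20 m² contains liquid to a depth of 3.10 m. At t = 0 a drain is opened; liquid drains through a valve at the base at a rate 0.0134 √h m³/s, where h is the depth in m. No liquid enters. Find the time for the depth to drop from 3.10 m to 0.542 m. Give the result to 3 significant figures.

948 s

A dh/dt = −Q_out = −0.0134 √h.
This is separable: 2 d(√h)/dt = −0.0134/A, so √h = √h₀ − (0.0134/(2A)) t.
t = 2A(√h₀ − √h)/0.0134 = 2·6.20·(√3.10 − √0.542)/0.0134
  = 12.400 × (1.7607 − 0.73621) / 0.0134 = 948.02 s.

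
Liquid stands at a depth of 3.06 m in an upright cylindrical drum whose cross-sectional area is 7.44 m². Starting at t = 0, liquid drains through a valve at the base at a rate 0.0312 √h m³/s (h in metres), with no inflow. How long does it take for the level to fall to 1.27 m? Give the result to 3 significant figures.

297 s

Volume balance on the tank: A dh/dt = −0.0312 √h.
This is separable: 2 d(√h)/dt = −0.0312/A, so √h = √h₀ − (0.0312/(2A)) t.
t = 2A(√h₀ − √h)/0.0312 = 2·7.44·(√3.06 − √1.27)/0.0312
  = 14.880 × (1.7493 − 1.1269) / 0.0312 = 296.81 s.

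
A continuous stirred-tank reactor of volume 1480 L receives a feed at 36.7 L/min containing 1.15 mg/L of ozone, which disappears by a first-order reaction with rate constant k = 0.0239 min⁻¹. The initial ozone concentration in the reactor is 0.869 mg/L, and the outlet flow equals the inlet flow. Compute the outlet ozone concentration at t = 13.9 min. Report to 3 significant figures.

V dC/dt = Q(C_in − C) − k V C.
dC/dt = (Q/V) C_in − (Q/V + k) C; effective rate a = Q/V + k = 0.024797 + 0.0239 = 0.048697 min⁻¹.
C_ss = Q C_in/(Q + kV) = 0.58559 mg/L; C(t) = C_ss + (C₀ − C_ss) e^(−a t).
C(13.9) = 0.58559 + (0.28341)·e^(−0.048697·13.9) = 0.58559 + (0.28341)·0.50819 = 0.72962 mg/L.

0.730 mg/L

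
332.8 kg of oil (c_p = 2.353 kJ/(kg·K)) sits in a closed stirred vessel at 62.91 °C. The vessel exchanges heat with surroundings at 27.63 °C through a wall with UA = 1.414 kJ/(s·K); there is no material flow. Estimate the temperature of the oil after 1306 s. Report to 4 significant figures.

30.97 °C

First-law balance (no shaft work): M c_p dT/dt = −UA(T − T_amb).
dT/dt = (T_ss − T)/τ with T_ss = T_amb = 27.6300 °C, τ = M c_p/UA = 332.8·2.353/1.414 = 553.804 s.
Integrating: T(t) = T_ss + (T₀ − T_ss) e^(−t/τ).
T(1306) = 27.6300 + (35.2800)·0.0945869 = 30.9670 °C.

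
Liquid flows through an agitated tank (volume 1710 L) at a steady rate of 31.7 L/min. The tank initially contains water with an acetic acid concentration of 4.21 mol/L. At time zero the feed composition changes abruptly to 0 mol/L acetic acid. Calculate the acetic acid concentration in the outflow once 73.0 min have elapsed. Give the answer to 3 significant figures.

1.09 mol/L

Accumulation = in − out for the solute gives V dC/dt = Q(C_in − C).
Rewrite as dC/dt + C/τ = C_in/τ, τ = V/Q = 53.943 min.
Integrating: C(t) = C_in + (C₀ − C_in) e^(−t/τ).
C(73.0) = 0 + (4.21 − 0)·e^(−73.0/53.943) = 0 + (4.2100)·0.25839 = 1.0878 mol/L.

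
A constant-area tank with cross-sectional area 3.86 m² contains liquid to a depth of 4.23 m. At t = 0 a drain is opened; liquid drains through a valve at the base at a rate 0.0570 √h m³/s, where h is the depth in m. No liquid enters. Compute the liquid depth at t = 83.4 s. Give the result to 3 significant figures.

Unsteady balance on liquid volume: A dh/dt = −0.0570 √h.
This is separable: 2 d(√h)/dt = −0.0570/A, so √h = √h₀ − (0.0570/(2A)) t.
√h = √4.23 − 0.0570·83.4/(2·3.86) = 2.0567 − 0.61578 = 1.4409.
h = 1.4409² = 2.0762 m.

2.08 m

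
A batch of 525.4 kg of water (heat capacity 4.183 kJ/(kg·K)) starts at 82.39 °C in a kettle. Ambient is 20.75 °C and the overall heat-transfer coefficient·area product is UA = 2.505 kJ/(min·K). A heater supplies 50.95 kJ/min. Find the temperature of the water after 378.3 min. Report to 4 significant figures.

M c_p dT/dt = −UA(T − T_amb) + Q̇.
dT/dt = (T_ss − T)/τ with T_ss = T_amb + Q̇/UA = 20.75 + 50.95/2.505 = 41.0893 °C, τ = M c_p/UA = 525.4·4.183/2.505 = 877.345 min.
T approaches T_ss exponentially: T(t) = T_ss + (T₀ − T_ss) e^(−t/τ).
T(378.3) = 41.0893 + (41.3007)·0.649737 = 67.9239 °C.

67.92 °C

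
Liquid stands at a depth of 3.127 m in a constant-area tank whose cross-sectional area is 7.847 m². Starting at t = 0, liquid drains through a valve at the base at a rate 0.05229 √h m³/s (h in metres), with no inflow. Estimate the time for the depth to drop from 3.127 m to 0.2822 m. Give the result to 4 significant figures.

A dh/dt = −Q_out = −0.05229 √h.
∫ h^(−1/2) dh = −(0.05229/A) ∫ dt, giving 2√h = 2√h₀ − (0.05229/A) t.
t = 2A(√h₀ − √h)/0.05229 = 2·7.847·(√3.127 − √0.2822)/0.05229
  = 15.6940 × (1.76833 − 0.531225) / 0.05229 = 371.298 s.

371.3 s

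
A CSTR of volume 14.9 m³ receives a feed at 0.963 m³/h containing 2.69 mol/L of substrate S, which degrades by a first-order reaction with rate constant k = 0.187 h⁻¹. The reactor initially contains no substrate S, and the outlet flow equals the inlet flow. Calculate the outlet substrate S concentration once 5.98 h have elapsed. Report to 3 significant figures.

V dC/dt = Q(C_in − C) − k V C.
dC/dt = (Q/V) C_in − (Q/V + k) C; effective rate a = Q/V + k = 0.064631 + 0.187 = 0.25163 h⁻¹.
C_ss = Q C_in/(Q + kV) = 0.69092 mol/L; C(t) = C_ss + (C₀ − C_ss) e^(−a t).
C(5.98) = 0.69092 + (-0.69092)·e^(−0.25163·5.98) = 0.69092 + (-0.69092)·0.22207 = 0.53749 mol/L.

0.537 mol/L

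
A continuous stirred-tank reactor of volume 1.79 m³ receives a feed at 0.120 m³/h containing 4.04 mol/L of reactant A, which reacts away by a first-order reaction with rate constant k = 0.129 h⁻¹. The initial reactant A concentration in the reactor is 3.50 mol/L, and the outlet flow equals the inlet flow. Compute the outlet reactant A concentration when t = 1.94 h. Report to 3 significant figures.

Accumulation = in − out − consumed: V dC/dt = Q C_in − Q C − k V C.
dC/dt = (Q/V) C_in − (Q/V + k) C; effective rate a = Q/V + k = 0.067039 + 0.129 = 0.19604 h⁻¹.
C_ss = Q C_in/(Q + kV) = 1.3816 mol/L; C(t) = C_ss + (C₀ − C_ss) e^(−a t).
C(1.94) = 1.3816 + (2.1184)·e^(−0.19604·1.94) = 1.3816 + (2.1184)·0.68365 = 2.8298 mol/L.

2.83 mol/L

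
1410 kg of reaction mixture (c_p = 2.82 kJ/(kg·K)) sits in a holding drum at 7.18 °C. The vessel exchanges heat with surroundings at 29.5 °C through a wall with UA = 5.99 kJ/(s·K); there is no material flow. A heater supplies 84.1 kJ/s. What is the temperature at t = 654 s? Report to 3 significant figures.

30.0 °C

Lumped-capacitance energy balance: M c_p dT/dt = UA(T_amb − T) + Q̇.
dT/dt = (T_ss − T)/τ with T_ss = T_amb + Q̇/UA = 29.5 + 84.1/5.99 = 43.540 °C, τ = M c_p/UA = 1410·2.82/5.99 = 663.81 s.
This is linear first-order; T(t) = T_ss + (T₀ − T_ss) e^(−t/τ).
T(654) = 43.540 + (-36.360)·0.37335 = 29.965 °C.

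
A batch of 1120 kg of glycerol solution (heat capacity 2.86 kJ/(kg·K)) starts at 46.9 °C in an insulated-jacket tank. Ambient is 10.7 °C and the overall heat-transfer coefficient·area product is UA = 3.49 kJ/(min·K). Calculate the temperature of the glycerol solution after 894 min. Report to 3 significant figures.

24.4 °C

M c_p dT/dt = −UA(T − T_amb).
dT/dt = (T_ss − T)/τ with T_ss = T_amb = 10.700 °C, τ = M c_p/UA = 1120·2.86/3.49 = 917.82 min.
Solution: T(t) = T_ss + (T₀ − T_ss) e^(−t/τ).
T(894) = 10.700 + (36.200)·0.37755 = 24.367 °C.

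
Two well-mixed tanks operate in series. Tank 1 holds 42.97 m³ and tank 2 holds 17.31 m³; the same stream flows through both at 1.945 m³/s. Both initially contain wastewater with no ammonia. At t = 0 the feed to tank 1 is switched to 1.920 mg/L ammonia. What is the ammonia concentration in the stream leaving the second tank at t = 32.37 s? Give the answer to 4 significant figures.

Species balance on tank i: dCᵢ/dt = (Cᵢ₋₁ − Cᵢ)/τᵢ with τᵢ = Vᵢ/Q.
τ₁ = 42.97/1.945 = 22.0925 s; τ₂ = 17.31/1.945 = 8.89974 s.
Solving the cascade with C₁(0)=C₂(0)=0 gives C₂(t) = C_in[1 − (τ₁ e^(−t/τ₁) − τ₂ e^(−t/τ₂))/(τ₁ − τ₂)].
At t = 32.37: e^(−t/τ₁) = 0.231032, e^(−t/τ₂) = 0.0263264.
C₂ = 1.920·[1 − (22.0925·0.231032 − 8.89974·0.0263264)/(13.1928)] = 1.920·0.630876 = 1.21128 mg/L.

1.211 mg/L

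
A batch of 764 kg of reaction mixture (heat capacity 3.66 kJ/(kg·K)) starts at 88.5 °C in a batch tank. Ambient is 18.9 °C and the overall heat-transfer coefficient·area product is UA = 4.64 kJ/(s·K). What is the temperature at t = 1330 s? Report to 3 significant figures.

First-law balance (no shaft work): M c_p dT/dt = −UA(T − T_amb).
dT/dt = (T_ss − T)/τ with T_ss = T_amb = 18.900 °C, τ = M c_p/UA = 764·3.66/4.64 = 602.64 s.
Integrating: T(t) = T_ss + (T₀ − T_ss) e^(−t/τ).
T(1330) = 18.900 + (69.600)·0.11003 = 26.558 °C.

26.6 °C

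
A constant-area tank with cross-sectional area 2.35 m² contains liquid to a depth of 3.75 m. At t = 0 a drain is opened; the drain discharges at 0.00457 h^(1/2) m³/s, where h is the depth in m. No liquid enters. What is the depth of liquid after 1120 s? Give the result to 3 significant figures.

0.718 m

Volume balance on the tank: A dh/dt = −0.00457 √h.
∫ h^(−1/2) dh = −(0.00457/A) ∫ dt, giving 2√h = 2√h₀ − (0.00457/A) t.
√h = √3.75 − 0.00457·1120/(2·2.35) = 1.9365 − 1.0890 = 0.84747.
h = 0.84747² = 0.71821 m.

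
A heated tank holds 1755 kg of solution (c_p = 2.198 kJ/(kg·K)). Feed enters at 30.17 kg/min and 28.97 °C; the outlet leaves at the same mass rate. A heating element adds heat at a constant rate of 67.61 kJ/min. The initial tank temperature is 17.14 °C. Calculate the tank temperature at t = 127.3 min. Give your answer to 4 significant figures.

M c_p dT/dt = ṁ c_p (T_in − T) + Q̇.
Rearrange: dT/dt = (T_ss − T)/τ with τ = M/ṁ = 58.1704 min and T_ss = T_in + Q̇/(ṁ c_p) = 29.9895 °C.
T approaches T_ss exponentially: T(t) = T_ss + (T₀ − T_ss) e^(−t/τ).
T(127.3) = 29.9895 + (-12.8495)·e^(−127.3/58.1704) = 29.9895 + (-12.8495)·0.112096 = 28.5492 °C.

28.55 °C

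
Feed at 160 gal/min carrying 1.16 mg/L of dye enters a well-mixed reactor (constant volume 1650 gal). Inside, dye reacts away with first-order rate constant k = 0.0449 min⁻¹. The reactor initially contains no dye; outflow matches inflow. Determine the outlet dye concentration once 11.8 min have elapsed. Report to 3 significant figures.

V dC/dt = Q(C_in − C) − k V C.
dC/dt = (Q/V) C_in − (Q/V + k) C; effective rate a = Q/V + k = 0.096970 + 0.0449 = 0.14187 min⁻¹.
C_ss = Q C_in/(Q + kV) = 0.79287 mg/L; C(t) = C_ss + (C₀ − C_ss) e^(−a t).
C(11.8) = 0.79287 + (-0.79287)·e^(−0.14187·11.8) = 0.79287 + (-0.79287)·0.18748 = 0.64422 mg/L.

0.644 mg/L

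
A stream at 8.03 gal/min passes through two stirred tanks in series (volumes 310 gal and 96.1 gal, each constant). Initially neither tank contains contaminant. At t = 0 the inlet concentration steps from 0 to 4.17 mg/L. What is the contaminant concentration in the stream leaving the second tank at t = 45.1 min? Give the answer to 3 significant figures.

2.33 mg/L

Each tank obeys Vᵢ dCᵢ/dt = Q(Cᵢ₋₁ − Cᵢ), so τᵢ = Vᵢ/Q.
τ₁ = 310/8.03 = 38.605 min; τ₂ = 96.1/8.03 = 11.968 min.
Solving the cascade with C₁(0)=C₂(0)=0 gives C₂(t) = C_in[1 − (τ₁ e^(−t/τ₁) − τ₂ e^(−t/τ₂))/(τ₁ − τ₂)].
At t = 45.1: e^(−t/τ₁) = 0.31092, e^(−t/τ₂) = 0.023087.
C₂ = 4.17·[1 − (38.605·0.31092 − 11.968·0.023087)/(26.638)] = 4.17·0.55977 = 2.3342 mg/L.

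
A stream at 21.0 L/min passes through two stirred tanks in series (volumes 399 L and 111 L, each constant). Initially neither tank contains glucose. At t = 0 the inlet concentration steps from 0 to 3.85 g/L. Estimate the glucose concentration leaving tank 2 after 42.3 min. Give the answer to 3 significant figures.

3.27 g/L

Each tank obeys Vᵢ dCᵢ/dt = Q(Cᵢ₋₁ − Cᵢ), so τᵢ = Vᵢ/Q.
τ₁ = 399/21.0 = 19.000 min; τ₂ = 111/21.0 = 5.2857 min.
Tank 1: C₁ = C_in(1 − e^(−t/τ₁)). Tank 2 (τ₁ ≠ τ₂): C₂ = C_in[1 − (τ₁ e^(−t/τ₁) − τ₂ e^(−t/τ₂))/(τ₁ − τ₂)].
At t = 42.3: e^(−t/τ₁) = 0.10793, e^(−t/τ₂) = 0.00033456.
C₂ = 3.85·[1 − (19.000·0.10793 − 5.2857·0.00033456)/(13.714)] = 3.85·0.85061 = 3.2748 g/L.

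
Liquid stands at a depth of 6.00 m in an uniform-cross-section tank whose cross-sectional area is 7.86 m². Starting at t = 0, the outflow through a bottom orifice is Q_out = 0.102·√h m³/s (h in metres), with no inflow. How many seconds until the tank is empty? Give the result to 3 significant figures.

With no inflow, A dh/dt = −0.102 √h.
Separate and integrate: 2(√h − √h₀) = −(0.102/A) t.
Set h = 0: 2√h₀ = (0.102/A) t_empty ⇒ t_empty = 2A√h₀/0.102.
t_empty = 2·7.86·√6.00/0.102 = 15.720·2.4495/0.102 = 377.51 s.

378 s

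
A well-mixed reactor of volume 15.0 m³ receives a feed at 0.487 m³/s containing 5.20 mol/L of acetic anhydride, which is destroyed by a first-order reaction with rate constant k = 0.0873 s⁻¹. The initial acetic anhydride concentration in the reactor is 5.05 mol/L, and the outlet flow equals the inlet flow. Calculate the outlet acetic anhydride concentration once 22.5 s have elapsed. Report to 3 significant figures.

1.66 mol/L

V dC/dt = Q(C_in − C) − k V C.
This is linear with rate a = Q/V + k = 0.11977 s⁻¹.
C_ss = Q C_in/(Q + kV) = 1.4096 mol/L; C(t) = C_ss + (C₀ − C_ss) e^(−a t).
C(22.5) = 1.4096 + (3.6404)·e^(−0.11977·22.5) = 1.4096 + (3.6404)·0.067559 = 1.6556 mol/L.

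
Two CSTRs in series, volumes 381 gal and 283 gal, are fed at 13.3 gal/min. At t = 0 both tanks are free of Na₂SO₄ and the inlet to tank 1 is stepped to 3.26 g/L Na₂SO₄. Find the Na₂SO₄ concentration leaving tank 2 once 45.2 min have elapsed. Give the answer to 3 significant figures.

1.77 g/L

Each tank obeys Vᵢ dCᵢ/dt = Q(Cᵢ₋₁ − Cᵢ), so τᵢ = Vᵢ/Q.
τ₁ = 381/13.3 = 28.647 min; τ₂ = 283/13.3 = 21.278 min.
Tank 1: C₁ = C_in(1 − e^(−t/τ₁)). Tank 2 (τ₁ ≠ τ₂): C₂ = C_in[1 − (τ₁ e^(−t/τ₁) − τ₂ e^(−t/τ₂))/(τ₁ − τ₂)].
At t = 45.2: e^(−t/τ₁) = 0.20642, e^(−t/τ₂) = 0.11952.
C₂ = 3.26·[1 − (28.647·0.20642 − 21.278·0.11952)/(7.3684)] = 3.26·0.54265 = 1.7690 g/L.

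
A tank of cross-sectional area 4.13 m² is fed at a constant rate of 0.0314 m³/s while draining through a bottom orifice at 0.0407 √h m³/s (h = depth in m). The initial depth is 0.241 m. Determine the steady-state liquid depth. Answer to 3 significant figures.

0.595 m

Volume balance on the tank: A dh/dt = Q_in − 0.0407 √h. At steady state dh/dt = 0:
Q_in = 0.0407 √h_ss ⇒ √h_ss = 0.0314/0.0407 = 0.77150.
h_ss = 0.77150² = 0.59521 m. (Since h₀ = 0.241 m < h_ss, the level will rise toward this value.)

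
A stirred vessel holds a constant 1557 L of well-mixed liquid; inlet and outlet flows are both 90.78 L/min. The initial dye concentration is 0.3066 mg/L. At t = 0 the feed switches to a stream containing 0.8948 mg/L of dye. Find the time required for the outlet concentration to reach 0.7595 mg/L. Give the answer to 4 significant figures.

25.21 min

Accumulation = in − out for the solute gives V dC/dt = Q(C_in − C), so τ = V/Q = 17.1514 min.
C(t) = C_in + (C₀ − C_in) e^(−t/τ). Set C = 0.7595 and solve for t:
e^(−t/τ) = (C − C_in)/(C₀ − C_in) = (0.7595 − 0.8948)/(0.3066 − 0.8948) = 0.230024
t = −τ ln(…) = 17.1514 × 1.46957 = 25.2052 min.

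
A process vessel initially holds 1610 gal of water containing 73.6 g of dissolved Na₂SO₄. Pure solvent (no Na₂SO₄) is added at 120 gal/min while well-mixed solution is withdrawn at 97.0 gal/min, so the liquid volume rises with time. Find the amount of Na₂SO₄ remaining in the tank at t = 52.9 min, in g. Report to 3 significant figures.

Let m(t) be the amount of Na₂SO₄. Volume: V(t) = V₀ + (Q_in − Q_out) t = 1610 + 23.000 t; V(52.9) = 2826.7 gal.
No Na₂SO₄ enters, so dm/dt = −Q_out · (m/V).
Separate: dm/m = −Q_out dt/V(t) ⇒ ln(m/m₀) = −(Q_out/(Q_in−Q_out)) ln(V/V₀).
m = m₀ (V₀/V)^(Q_out/(Q_in−Q_out)) = 73.6 × (1610/2826.7)^(4.2174) = 6.8536 g.

6.85 g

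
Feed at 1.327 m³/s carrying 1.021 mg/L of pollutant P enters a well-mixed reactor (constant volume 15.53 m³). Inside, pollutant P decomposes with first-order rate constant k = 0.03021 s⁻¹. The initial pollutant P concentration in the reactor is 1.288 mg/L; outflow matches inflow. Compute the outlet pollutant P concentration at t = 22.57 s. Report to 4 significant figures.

V dC/dt = Q(C_in − C) − k V C.
dC/dt = (Q/V) C_in − (Q/V + k) C; effective rate a = Q/V + k = 0.0854475 + 0.03021 = 0.115658 s⁻¹.
C_ss = Q C_in/(Q + kV) = 0.754313 mg/L; C(t) = C_ss + (C₀ − C_ss) e^(−a t).
C(22.57) = 0.754313 + (0.533687)·e^(−0.115658·22.57) = 0.754313 + (0.533687)·0.0735059 = 0.793542 mg/L.

0.7935 mg/L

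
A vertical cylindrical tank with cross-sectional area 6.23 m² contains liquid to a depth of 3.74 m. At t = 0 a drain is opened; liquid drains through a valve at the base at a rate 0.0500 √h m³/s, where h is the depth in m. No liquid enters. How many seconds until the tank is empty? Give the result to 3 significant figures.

482 s

With no inflow, A dh/dt = −0.0500 √h.
∫ h^(−1/2) dh = −(0.0500/A) ∫ dt, giving 2√h = 2√h₀ − (0.0500/A) t.
Tank is empty when √h = 0: t_empty = 2A√h₀/0.0500.
t_empty = 2·6.23·√3.74/0.0500 = 12.460·1.9339/0.0500 = 481.93 s.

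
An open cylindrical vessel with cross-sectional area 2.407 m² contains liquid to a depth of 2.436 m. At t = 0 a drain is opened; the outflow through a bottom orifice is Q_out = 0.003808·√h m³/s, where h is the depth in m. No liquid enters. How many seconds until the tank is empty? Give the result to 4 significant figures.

With no inflow, A dh/dt = −0.003808 √h.
∫ h^(−1/2) dh = −(0.003808/A) ∫ dt, giving 2√h = 2√h₀ − (0.003808/A) t.
Set h = 0: 2√h₀ = (0.003808/A) t_empty ⇒ t_empty = 2A√h₀/0.003808.
t_empty = 2·2.407·√2.436/0.003808 = 4.81400·1.56077/0.003808 = 1973.09 s.

1973 s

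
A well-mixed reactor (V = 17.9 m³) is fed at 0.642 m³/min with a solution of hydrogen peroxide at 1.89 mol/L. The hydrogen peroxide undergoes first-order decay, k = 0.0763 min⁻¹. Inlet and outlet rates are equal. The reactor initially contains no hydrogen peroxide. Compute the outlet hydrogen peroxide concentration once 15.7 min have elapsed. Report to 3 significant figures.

V dC/dt = Q(C_in − C) − k V C.
dC/dt = (Q/V) C_in − (Q/V + k) C; effective rate a = Q/V + k = 0.035866 + 0.0763 = 0.11217 min⁻¹.
C_ss = Q C_in/(Q + kV) = 0.60434 mol/L; C(t) = C_ss + (C₀ − C_ss) e^(−a t).
C(15.7) = 0.60434 + (-0.60434)·e^(−0.11217·15.7) = 0.60434 + (-0.60434)·0.17187 = 0.50047 mol/L.

0.500 mol/L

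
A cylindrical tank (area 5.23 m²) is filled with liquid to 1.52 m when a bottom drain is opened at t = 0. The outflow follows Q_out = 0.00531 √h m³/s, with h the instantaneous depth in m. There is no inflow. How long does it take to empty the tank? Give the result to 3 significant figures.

2430 s

Volume balance on the tank: A dh/dt = −0.00531 √h.
∫ h^(−1/2) dh = −(0.00531/A) ∫ dt, giving 2√h = 2√h₀ − (0.00531/A) t.
Tank is empty when √h = 0: t_empty = 2A√h₀/0.00531.
t_empty = 2·5.23·√1.52/0.00531 = 10.460·1.2329/0.00531 = 2428.6 s.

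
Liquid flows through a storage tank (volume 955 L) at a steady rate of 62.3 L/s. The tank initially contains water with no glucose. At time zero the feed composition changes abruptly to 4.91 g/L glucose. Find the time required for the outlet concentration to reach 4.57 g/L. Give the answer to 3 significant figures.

Species balance: V dC/dt = Q(C_in − C) ⇒ τ = V/Q = 15.329 s.
C(t) = C_in + (C₀ − C_in) e^(−t/τ). Set C = 4.57 and solve for t:
e^(−t/τ) = (C − C_in)/(C₀ − C_in) = (4.57 − 4.91)/(0 − 4.91) = 0.069246
t = −τ ln(…) = 15.329 × 2.6701 = 40.930 s.

40.9 s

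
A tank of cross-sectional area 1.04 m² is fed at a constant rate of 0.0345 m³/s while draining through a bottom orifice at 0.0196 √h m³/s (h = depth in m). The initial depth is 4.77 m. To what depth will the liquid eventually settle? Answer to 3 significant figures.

Accumulation of liquid (constant cross-section A): A dh/dt = Q_in − 0.0196 √h. At steady state dh/dt = 0:
Q_in = 0.0196 √h_ss ⇒ √h_ss = 0.0345/0.0196 = 1.7602.
h_ss = 1.7602² = 3.0983 m. (Since h₀ = 4.77 m > h_ss, the level will fall toward this value.)

3.10 m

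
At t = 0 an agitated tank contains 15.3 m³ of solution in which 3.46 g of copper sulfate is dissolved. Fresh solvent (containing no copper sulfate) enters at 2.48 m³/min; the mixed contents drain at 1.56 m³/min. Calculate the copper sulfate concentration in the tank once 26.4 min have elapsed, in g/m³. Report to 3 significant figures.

0.0174 g/m³

Total volume: dV/dt = Q_in − Q_out = 0.92000 m³/min, so V(t) = 15.3 + 0.92000 t and V(26.4) = 39.588 m³.
No copper sulfate enters, so dm/dt = −Q_out · (m/V).
dm/m = −Q_out dt/(V₀ + 0.92000 t); integrating gives ln(m/m₀) = −(Q_out/(Q_in−Q_out)) ln(V/V₀).
m = m₀ (V₀/V)^(Q_out/(Q_in−Q_out)) = 3.46 × (15.3/39.588)^(1.6957) = 0.69022 g.
C = m/V = 0.69022/39.588 = 0.017435 g/m³.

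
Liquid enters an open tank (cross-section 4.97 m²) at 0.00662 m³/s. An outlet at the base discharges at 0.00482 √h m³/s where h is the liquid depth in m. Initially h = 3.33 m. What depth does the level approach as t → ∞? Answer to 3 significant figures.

1.89 m

A dh/dt = Q_in − 0.00482 √h. Steady state requires inflow = outflow:
Q_in = 0.00482 √h_ss ⇒ √h_ss = 0.00662/0.00482 = 1.3734.
h_ss = 1.3734² = 1.8863 m. (Since h₀ = 3.33 m > h_ss, the level will fall toward this value.)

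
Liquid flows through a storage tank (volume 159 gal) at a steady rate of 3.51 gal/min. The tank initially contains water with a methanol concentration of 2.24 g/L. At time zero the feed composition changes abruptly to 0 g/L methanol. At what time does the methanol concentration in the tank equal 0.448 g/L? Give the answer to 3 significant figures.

72.9 min

Species balance: V dC/dt = Q(C_in − C) ⇒ τ = V/Q = 45.299 min.
C(t) = C_in + (C₀ − C_in) e^(−t/τ). Set C = 0.448 and solve for t:
e^(−t/τ) = (C − C_in)/(C₀ − C_in) = (0.448 − 0)/(2.24 − 0) = 0.20000
t = −τ ln(…) = 45.299 × 1.6094 = 72.906 min.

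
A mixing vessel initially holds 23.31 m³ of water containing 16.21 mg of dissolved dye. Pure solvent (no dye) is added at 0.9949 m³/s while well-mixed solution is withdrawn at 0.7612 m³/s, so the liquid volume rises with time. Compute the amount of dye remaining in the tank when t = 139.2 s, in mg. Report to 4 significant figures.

0.9418 mg

Total volume: dV/dt = Q_in − Q_out = 0.233700 m³/s, so V(t) = 23.31 + 0.233700 t and V(139.2) = 55.8410 m³.
Species balance (pure solvent in): dm/dt = −Q_out · m/V(t).
Separate: dm/m = −Q_out dt/V(t) ⇒ ln(m/m₀) = −(Q_out/(Q_in−Q_out)) ln(V/V₀).
m = m₀ (V₀/V)^(Q_out/(Q_in−Q_out)) = 16.21 × (23.31/55.8410)^(3.25717) = 0.941840 mg.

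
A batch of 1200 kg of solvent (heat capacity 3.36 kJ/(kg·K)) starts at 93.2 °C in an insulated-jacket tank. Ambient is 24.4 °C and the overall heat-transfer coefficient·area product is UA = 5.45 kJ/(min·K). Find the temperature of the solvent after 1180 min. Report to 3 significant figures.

M c_p dT/dt = −UA(T − T_amb).
dT/dt = (T_ss − T)/τ with T_ss = T_amb = 24.400 °C, τ = M c_p/UA = 1200·3.36/5.45 = 739.82 min.
This is linear first-order; T(t) = T_ss + (T₀ − T_ss) e^(−t/τ).
T(1180) = 24.400 + (68.800)·0.20291 = 38.360 °C.

38.4 °C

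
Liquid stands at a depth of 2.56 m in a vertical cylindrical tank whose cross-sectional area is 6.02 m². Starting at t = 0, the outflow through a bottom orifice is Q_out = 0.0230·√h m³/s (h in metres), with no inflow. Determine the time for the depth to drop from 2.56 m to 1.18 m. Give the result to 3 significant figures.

269 s

With no inflow, A dh/dt = −0.0230 √h.
Separate and integrate: 2(√h − √h₀) = −(0.0230/A) t.
t = 2A(√h₀ − √h)/0.0230 = 2·6.02·(√2.56 − √1.18)/0.0230
  = 12.040 × (1.6000 − 1.0863) / 0.0230 = 268.92 s.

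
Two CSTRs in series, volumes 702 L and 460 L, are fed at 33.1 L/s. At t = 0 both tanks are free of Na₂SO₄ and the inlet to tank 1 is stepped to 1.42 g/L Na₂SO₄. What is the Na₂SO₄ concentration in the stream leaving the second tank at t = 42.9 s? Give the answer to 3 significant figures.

Each tank obeys Vᵢ dCᵢ/dt = Q(Cᵢ₋₁ − Cᵢ), so τᵢ = Vᵢ/Q.
τ₁ = 702/33.1 = 21.208 s; τ₂ = 460/33.1 = 13.897 s.
Tank 1: C₁ = C_in(1 − e^(−t/τ₁)). Tank 2 (τ₁ ≠ τ₂): C₂ = C_in[1 − (τ₁ e^(−t/τ₁) − τ₂ e^(−t/τ₂))/(τ₁ − τ₂)].
At t = 42.9: e^(−t/τ₁) = 0.13229, e^(−t/τ₂) = 0.045642.
C₂ = 1.42·[1 − (21.208·0.13229 − 13.897·0.045642)/(7.3112)] = 1.42·0.70301 = 0.99828 g/L.

0.998 g/L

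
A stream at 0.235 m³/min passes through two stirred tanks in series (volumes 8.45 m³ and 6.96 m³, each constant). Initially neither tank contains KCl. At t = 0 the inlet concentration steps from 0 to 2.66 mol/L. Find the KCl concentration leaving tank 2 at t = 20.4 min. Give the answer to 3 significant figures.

Time constants: τᵢ = Vᵢ/Q for each well-mixed tank.
τ₁ = 8.45/0.235 = 35.957 min; τ₂ = 6.96/0.235 = 29.617 min.
Tank 1: C₁ = C_in(1 − e^(−t/τ₁)). Tank 2 (τ₁ ≠ τ₂): C₂ = C_in[1 − (τ₁ e^(−t/τ₁) − τ₂ e^(−t/τ₂))/(τ₁ − τ₂)].
At t = 20.4: e^(−t/τ₁) = 0.56703, e^(−t/τ₂) = 0.50218.
C₂ = 2.66·[1 − (35.957·0.56703 − 29.617·0.50218)/(6.3404)] = 2.66·0.13004 = 0.34590 mol/L.

0.346 mol/L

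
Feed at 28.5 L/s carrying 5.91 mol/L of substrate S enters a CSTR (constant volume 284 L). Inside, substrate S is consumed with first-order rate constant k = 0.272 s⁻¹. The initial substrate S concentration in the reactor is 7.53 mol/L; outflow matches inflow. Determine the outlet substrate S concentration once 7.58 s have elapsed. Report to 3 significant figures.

V dC/dt = Q(C_in − C) − k V C.
This is linear with rate a = Q/V + k = 0.37235 s⁻¹.
C_ss = Q C_in/(Q + kV) = 1.5928 mol/L; C(t) = C_ss + (C₀ − C_ss) e^(−a t).
C(7.58) = 1.5928 + (5.9372)·e^(−0.37235·7.58) = 1.5928 + (5.9372)·0.059461 = 1.9458 mol/L.

1.95 mol/L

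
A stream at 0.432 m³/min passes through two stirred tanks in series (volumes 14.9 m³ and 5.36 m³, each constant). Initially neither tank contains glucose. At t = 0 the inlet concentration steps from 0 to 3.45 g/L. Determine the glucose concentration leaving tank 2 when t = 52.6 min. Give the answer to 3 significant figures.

2.31 g/L

Each tank obeys Vᵢ dCᵢ/dt = Q(Cᵢ₋₁ − Cᵢ), so τᵢ = Vᵢ/Q.
τ₁ = 14.9/0.432 = 34.491 min; τ₂ = 5.36/0.432 = 12.407 min.
Tank 1: C₁ = C_in(1 − e^(−t/τ₁)). Tank 2 (τ₁ ≠ τ₂): C₂ = C_in[1 − (τ₁ e^(−t/τ₁) − τ₂ e^(−t/τ₂))/(τ₁ − τ₂)].
At t = 52.6: e^(−t/τ₁) = 0.21761, e^(−t/τ₂) = 0.014416.
C₂ = 3.45·[1 − (34.491·0.21761 − 12.407·0.014416)/(22.083)] = 3.45·0.66823 = 2.3054 g/L.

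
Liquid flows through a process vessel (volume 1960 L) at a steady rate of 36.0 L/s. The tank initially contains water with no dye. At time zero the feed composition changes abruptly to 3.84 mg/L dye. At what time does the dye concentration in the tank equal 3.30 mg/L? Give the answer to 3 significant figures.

Unsteady species balance (constant V, well mixed): V dC/dt = Q(C_in − C), so τ = V/Q = 54.444 s.
C(t) = C_in + (C₀ − C_in) e^(−t/τ). Set C = 3.30 and solve for t:
e^(−t/τ) = (C − C_in)/(C₀ − C_in) = (3.30 − 3.84)/(0 − 3.84) = 0.14063
t = −τ ln(…) = 54.444 × 1.9617 = 106.80 s.

107 s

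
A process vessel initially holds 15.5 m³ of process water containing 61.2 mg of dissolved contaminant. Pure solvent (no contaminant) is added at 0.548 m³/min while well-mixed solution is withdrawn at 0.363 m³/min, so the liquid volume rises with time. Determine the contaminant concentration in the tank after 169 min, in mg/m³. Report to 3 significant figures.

0.150 mg/m³

Total volume: dV/dt = Q_in − Q_out = 0.18500 m³/min, so V(t) = 15.5 + 0.18500 t and V(169) = 46.765 m³.
No contaminant enters, so dm/dt = −Q_out · (m/V).
dm/m = −Q_out dt/(V₀ + 0.18500 t); integrating gives ln(m/m₀) = −(Q_out/(Q_in−Q_out)) ln(V/V₀).
m = m₀ (V₀/V)^(Q_out/(Q_in−Q_out)) = 61.2 × (15.5/46.765)^(1.9622) = 7.0100 mg.
C = m/V = 7.0100/46.765 = 0.14990 mg/m³.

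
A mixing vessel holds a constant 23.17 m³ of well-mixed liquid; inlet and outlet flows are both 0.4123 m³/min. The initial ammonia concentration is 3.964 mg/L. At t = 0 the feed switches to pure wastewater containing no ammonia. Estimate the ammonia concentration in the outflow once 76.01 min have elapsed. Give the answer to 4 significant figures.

1.025 mg/L

Unsteady species balance (constant V, well mixed): V dC/dt = Q(C_in − C).
So dC/dt = (C_in − C)/τ with τ = V/Q = 23.17/0.4123 = 56.1969 min.
Solution: C(t) = C_in + (C₀ − C_in) e^(−t/τ).
C(76.01) = 0 + (3.964 − 0)·e^(−76.01/56.1969) = 0 + (3.96400)·0.258576 = 1.02500 mg/L.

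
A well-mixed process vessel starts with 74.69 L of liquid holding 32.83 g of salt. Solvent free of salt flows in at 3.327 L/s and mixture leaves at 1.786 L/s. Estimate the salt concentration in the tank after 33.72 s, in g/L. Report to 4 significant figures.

Let m(t) be the amount of salt. Volume: V(t) = V₀ + (Q_in − Q_out) t = 74.69 + 1.54100 t; V(33.72) = 126.653 L.
No salt enters, so dm/dt = −Q_out · (m/V).
dm/m = −Q_out dt/(V₀ + 1.54100 t); integrating gives ln(m/m₀) = −(Q_out/(Q_in−Q_out)) ln(V/V₀).
m = m₀ (V₀/V)^(Q_out/(Q_in−Q_out)) = 32.83 × (74.69/126.653)^(1.15899) = 17.8015 g.
C = m/V = 17.8015/126.653 = 0.140553 g/L.

0.1406 g/L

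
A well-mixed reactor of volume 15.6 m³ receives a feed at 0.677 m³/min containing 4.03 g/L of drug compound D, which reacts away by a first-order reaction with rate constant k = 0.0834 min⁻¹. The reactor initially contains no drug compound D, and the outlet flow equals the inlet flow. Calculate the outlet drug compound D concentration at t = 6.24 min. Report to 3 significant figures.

Accumulation = in − out − consumed: V dC/dt = Q C_in − Q C − k V C.
dC/dt = (Q/V) C_in − (Q/V + k) C; effective rate a = Q/V + k = 0.043397 + 0.0834 = 0.12680 min⁻¹.
C_ss = Q C_in/(Q + kV) = 1.3793 g/L; C(t) = C_ss + (C₀ − C_ss) e^(−a t).
C(6.24) = 1.3793 + (-1.3793)·e^(−0.12680·6.24) = 1.3793 + (-1.3793)·0.45329 = 0.75407 g/L.

0.754 g/L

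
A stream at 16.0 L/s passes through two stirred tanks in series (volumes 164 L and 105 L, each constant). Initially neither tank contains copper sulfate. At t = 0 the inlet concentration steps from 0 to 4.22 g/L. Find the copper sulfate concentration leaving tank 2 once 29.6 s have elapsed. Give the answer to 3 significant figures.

Time constants: τᵢ = Vᵢ/Q for each well-mixed tank.
τ₁ = 164/16.0 = 10.250 s; τ₂ = 105/16.0 = 6.5625 s.
Tank 1: C₁ = C_in(1 − e^(−t/τ₁)). Tank 2 (τ₁ ≠ τ₂): C₂ = C_in[1 − (τ₁ e^(−t/τ₁) − τ₂ e^(−t/τ₂))/(τ₁ − τ₂)].
At t = 29.6: e^(−t/τ₁) = 0.055698, e^(−t/τ₂) = 0.010993.
C₂ = 4.22·[1 − (10.250·0.055698 − 6.5625·0.010993)/(3.6875)] = 4.22·0.86474 = 3.6492 g/L.

3.65 g/L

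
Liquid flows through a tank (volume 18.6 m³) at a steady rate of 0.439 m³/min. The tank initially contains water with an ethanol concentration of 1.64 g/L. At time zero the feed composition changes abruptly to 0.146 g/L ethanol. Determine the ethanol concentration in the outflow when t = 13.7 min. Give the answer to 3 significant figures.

Mass balance on the solute (V constant): V dC/dt = Q(C_in − C).
So dC/dt = (C_in − C)/τ with τ = V/Q = 18.6/0.439 = 42.369 min.
Integrating: C(t) = C_in + (C₀ − C_in) e^(−t/τ).
C(13.7) = 0.146 + (1.64 − 0.146)·e^(−13.7/42.369) = 0.146 + (1.4940)·0.72372 = 1.2272 g/L.

1.23 g/L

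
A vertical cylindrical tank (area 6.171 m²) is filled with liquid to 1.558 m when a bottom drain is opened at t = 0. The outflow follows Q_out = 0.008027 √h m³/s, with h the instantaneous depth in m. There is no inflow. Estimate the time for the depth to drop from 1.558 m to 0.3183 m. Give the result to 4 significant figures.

1052 s

A dh/dt = −Q_out = −0.008027 √h.
Separate and integrate: 2(√h − √h₀) = −(0.008027/A) t.
t = 2A(√h₀ − √h)/0.008027 = 2·6.171·(√1.558 − √0.3183)/0.008027
  = 12.3420 × (1.24820 − 0.564181) / 0.008027 = 1051.72 s.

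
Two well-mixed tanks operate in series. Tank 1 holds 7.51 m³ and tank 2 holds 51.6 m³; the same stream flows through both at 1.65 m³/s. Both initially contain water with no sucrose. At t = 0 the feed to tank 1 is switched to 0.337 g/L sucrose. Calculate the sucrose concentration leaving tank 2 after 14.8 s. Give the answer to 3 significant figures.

0.0935 g/L

Species balance on tank i: dCᵢ/dt = (Cᵢ₋₁ − Cᵢ)/τᵢ with τᵢ = Vᵢ/Q.
τ₁ = 7.51/1.65 = 4.5515 s; τ₂ = 51.6/1.65 = 31.273 s.
Solving the cascade with C₁(0)=C₂(0)=0 gives C₂(t) = C_in[1 − (τ₁ e^(−t/τ₁) − τ₂ e^(−t/τ₂))/(τ₁ − τ₂)].
At t = 14.8: e^(−t/τ₁) = 0.038710, e^(−t/τ₂) = 0.62297.
C₂ = 0.337·[1 − (4.5515·0.038710 − 31.273·0.62297)/(-26.721)] = 0.337·0.27751 = 0.093521 g/L.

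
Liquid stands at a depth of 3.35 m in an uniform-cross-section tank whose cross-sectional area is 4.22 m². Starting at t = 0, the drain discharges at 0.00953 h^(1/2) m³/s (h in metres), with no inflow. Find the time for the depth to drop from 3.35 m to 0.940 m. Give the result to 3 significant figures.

762 s

With no inflow, A dh/dt = −0.00953 √h.
Separate and integrate: 2(√h − √h₀) = −(0.00953/A) t.
t = 2A(√h₀ − √h)/0.00953 = 2·4.22·(√3.35 − √0.940)/0.00953
  = 8.4400 × (1.8303 − 0.96954) / 0.00953 = 762.31 s.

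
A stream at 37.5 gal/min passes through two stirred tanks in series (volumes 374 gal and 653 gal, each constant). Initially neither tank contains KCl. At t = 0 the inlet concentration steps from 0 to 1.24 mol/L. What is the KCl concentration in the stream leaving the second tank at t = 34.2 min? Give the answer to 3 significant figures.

0.887 mol/L

Each tank obeys Vᵢ dCᵢ/dt = Q(Cᵢ₋₁ − Cᵢ), so τᵢ = Vᵢ/Q.
τ₁ = 374/37.5 = 9.9733 min; τ₂ = 653/37.5 = 17.413 min.
Solving the cascade with C₁(0)=C₂(0)=0 gives C₂(t) = C_in[1 − (τ₁ e^(−t/τ₁) − τ₂ e^(−t/τ₂))/(τ₁ − τ₂)].
At t = 34.2: e^(−t/τ₁) = 0.032415, e^(−t/τ₂) = 0.14029.
C₂ = 1.24·[1 − (9.9733·0.032415 − 17.413·0.14029)/(-7.4400)] = 1.24·0.71509 = 0.88671 mol/L.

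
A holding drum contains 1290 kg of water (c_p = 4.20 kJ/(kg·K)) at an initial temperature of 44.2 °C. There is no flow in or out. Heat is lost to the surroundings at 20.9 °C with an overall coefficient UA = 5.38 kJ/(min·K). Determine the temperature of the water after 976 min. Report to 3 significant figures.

M c_p dT/dt = −UA(T − T_amb).
dT/dt = (T_ss − T)/τ with T_ss = T_amb = 20.900 °C, τ = M c_p/UA = 1290·4.20/5.38 = 1007.1 min.
Solution: T(t) = T_ss + (T₀ − T_ss) e^(−t/τ).
T(976) = 20.900 + (23.300)·0.37940 = 29.740 °C.

29.7 °C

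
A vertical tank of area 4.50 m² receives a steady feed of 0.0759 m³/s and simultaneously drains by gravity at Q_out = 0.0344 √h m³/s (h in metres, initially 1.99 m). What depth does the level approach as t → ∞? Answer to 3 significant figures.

Level balance: A dh/dt = 0.0759 − 0.0344 √h. Setting dh/dt = 0:
Q_in = 0.0344 √h_ss ⇒ √h_ss = 0.0759/0.0344 = 2.2064.
h_ss = 2.2064² = 4.8682 m. (Since h₀ = 1.99 m < h_ss, the level will rise toward this value.)

4.87 m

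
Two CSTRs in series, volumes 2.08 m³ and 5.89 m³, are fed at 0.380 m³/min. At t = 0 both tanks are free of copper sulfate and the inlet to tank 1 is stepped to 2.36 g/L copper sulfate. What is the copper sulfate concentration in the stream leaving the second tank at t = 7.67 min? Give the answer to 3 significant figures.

Each tank obeys Vᵢ dCᵢ/dt = Q(Cᵢ₋₁ − Cᵢ), so τᵢ = Vᵢ/Q.
τ₁ = 2.08/0.380 = 5.4737 min; τ₂ = 5.89/0.380 = 15.500 min.
Solving the cascade with C₁(0)=C₂(0)=0 gives C₂(t) = C_in[1 − (τ₁ e^(−t/τ₁) − τ₂ e^(−t/τ₂))/(τ₁ − τ₂)].
At t = 7.67: e^(−t/τ₁) = 0.24629, e^(−t/τ₂) = 0.60967.
C₂ = 2.36·[1 − (5.4737·0.24629 − 15.500·0.60967)/(-10.026)] = 2.36·0.19195 = 0.45300 g/L.

0.453 g/L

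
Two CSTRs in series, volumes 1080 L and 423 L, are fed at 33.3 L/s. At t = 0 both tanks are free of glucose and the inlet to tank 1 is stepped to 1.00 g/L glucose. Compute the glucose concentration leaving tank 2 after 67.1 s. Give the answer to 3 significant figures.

0.796 g/L

Species balance on tank i: dCᵢ/dt = (Cᵢ₋₁ − Cᵢ)/τᵢ with τᵢ = Vᵢ/Q.
τ₁ = 1080/33.3 = 32.432 s; τ₂ = 423/33.3 = 12.703 s.
Solving the cascade with C₁(0)=C₂(0)=0 gives C₂(t) = C_in[1 − (τ₁ e^(−t/τ₁) − τ₂ e^(−t/τ₂))/(τ₁ − τ₂)].
At t = 67.1: e^(−t/τ₁) = 0.12632, e^(−t/τ₂) = 0.0050805.
C₂ = 1.00·[1 − (32.432·0.12632 − 12.703·0.0050805)/(19.730)] = 1.00·0.79562 = 0.79562 g/L.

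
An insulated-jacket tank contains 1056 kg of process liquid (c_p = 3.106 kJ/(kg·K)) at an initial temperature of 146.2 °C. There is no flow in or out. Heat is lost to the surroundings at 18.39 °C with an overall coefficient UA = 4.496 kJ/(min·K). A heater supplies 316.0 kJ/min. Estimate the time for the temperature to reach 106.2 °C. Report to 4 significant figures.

867.1 min

M c_p dT/dt = −UA(T − T_amb) + Q̇.
τ = M c_p/UA = 729.523 min; T_ss = T_amb + Q̇/UA = 18.39 + 316.0/4.496 = 88.6747 °C.
T(t) = T_ss + (T₀ − T_ss)e^(−t/τ); set T = 106.2:
t = −τ ln[(T − T_ss)/(T₀ − T_ss)] = −729.523 · ln(0.304654) = 867.096 min.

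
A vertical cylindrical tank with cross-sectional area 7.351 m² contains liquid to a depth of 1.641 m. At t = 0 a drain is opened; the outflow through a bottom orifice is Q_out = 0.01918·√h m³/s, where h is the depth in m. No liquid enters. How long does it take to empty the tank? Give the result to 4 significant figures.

With no inflow, A dh/dt = −0.01918 √h.
This is separable: 2 d(√h)/dt = −0.01918/A, so √h = √h₀ − (0.01918/(2A)) t.
Tank is empty when √h = 0: t_empty = 2A√h₀/0.01918.
t_empty = 2·7.351·√1.641/0.01918 = 14.7020·1.28102/0.01918 = 981.934 s.

981.9 s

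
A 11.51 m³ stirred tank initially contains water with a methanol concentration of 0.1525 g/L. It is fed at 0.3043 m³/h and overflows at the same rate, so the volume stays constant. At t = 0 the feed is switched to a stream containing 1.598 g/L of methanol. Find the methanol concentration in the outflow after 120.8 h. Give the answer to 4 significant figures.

Species balance on the tank: V dC/dt = Q(C_in − C).
Time constant τ = V/Q = 11.51/0.3043 = 37.8245 h.
Integrating: C(t) = C_in + (C₀ − C_in) e^(−t/τ).
C(120.8) = 1.598 + (0.1525 − 1.598)·e^(−120.8/37.8245) = 1.598 + (-1.44550)·0.0410200 = 1.53871 g/L.

1.539 g/L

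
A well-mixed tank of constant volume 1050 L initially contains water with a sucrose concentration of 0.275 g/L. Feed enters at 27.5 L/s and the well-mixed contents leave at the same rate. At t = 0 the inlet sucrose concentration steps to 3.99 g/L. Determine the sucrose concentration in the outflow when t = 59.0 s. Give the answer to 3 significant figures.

Accumulation = in − out for the solute gives V dC/dt = Q(C_in − C).
So dC/dt = (C_in − C)/τ with τ = V/Q = 1050/27.5 = 38.182 s.
Integrating: C(t) = C_in + (C₀ − C_in) e^(−t/τ).
C(59.0) = 3.99 + (0.275 − 3.99)·e^(−59.0/38.182) = 3.99 + (-3.7150)·0.21326 = 3.1977 g/L.

3.20 g/L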